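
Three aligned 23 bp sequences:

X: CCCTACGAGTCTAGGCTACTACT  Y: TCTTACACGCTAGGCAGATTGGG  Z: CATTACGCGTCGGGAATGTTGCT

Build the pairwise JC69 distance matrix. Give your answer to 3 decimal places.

d(X,Y) = 1.528, d(X,Z) = 0.650, d(Y,Z) = 0.761

X–Y: 15/23 sites differ → p ≈ 0.652174, d = −0.75 ln(1 − 0.869565) = 1.527660 ≈ 1.528.
X–Z: 10/23 sites differ → p ≈ 0.434783, d = −0.75 ln(1 − 0.579711) = 0.650110 ≈ 0.650.
Y–Z: 11/23 sites differ → p ≈ 0.478261, d = −0.75 ln(1 − 0.637681) = 0.761423 ≈ 0.761.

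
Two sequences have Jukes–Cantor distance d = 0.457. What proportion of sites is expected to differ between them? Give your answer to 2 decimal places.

p = (3/4)(1 − e^(−4d/3)) = 0.75 × (1 − e^(-0.609333)) = 0.75 × (1 − 0.543713) = 0.342215.

0.34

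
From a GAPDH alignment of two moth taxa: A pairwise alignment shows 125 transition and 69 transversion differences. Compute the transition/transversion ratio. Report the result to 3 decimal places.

1.812

R = 125/69 = 1.811594… ≈ 1.812 (to 3 d.p.).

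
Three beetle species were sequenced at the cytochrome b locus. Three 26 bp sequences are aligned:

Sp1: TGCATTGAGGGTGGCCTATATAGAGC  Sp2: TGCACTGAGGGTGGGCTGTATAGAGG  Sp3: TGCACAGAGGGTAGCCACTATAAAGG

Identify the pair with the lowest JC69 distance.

Sp1 and Sp2

Sp1–Sp2: 4/26 differ, p = 0.154, d = 0.172.
Sp1–Sp3: 7/26 differ, p = 0.269, d = 0.334.
Sp2–Sp3: 6/26 differ, p = 0.231, d = 0.276.
The smallest distance is between Sp1 and Sp2.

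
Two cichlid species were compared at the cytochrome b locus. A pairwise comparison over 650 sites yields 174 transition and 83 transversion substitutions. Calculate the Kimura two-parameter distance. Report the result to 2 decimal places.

0.62

P = 174/650 ≈ 0.267692 and Q = 83/650 ≈ 0.127692.
Under the Kimura two-parameter model, d = −½ ln(1 − 2P − Q) − ¼ ln(1 − 2Q).
1 − 2P − Q = 0.336924, giving −½ ln(0.336924) = 0.543949.
1 − 2Q = 0.744616, giving −¼ ln(0.744616) = 0.073722.
d = 0.543949 + 0.073722 = 0.617671.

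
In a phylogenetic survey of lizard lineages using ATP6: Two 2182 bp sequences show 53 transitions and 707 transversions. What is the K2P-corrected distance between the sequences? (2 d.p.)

P = 53/2182 ≈ 0.02429 and Q = 707/2182 ≈ 0.324015.
Under the Kimura two-parameter model, d = −½ ln(1 − 2P − Q) − ¼ ln(1 − 2Q).
1 − 2P − Q = 0.627405, giving −½ ln(0.627405) = 0.233082.
1 − 2Q = 0.35197, giving −¼ ln(0.35197) = 0.261052.
d = 0.233082 + 0.261052 = 0.494134.

0.49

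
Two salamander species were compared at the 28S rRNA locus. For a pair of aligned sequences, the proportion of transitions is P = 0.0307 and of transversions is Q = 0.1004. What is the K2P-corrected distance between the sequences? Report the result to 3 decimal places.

0.144

Under the Kimura two-parameter model, d = −½ ln(1 − 2P − Q) − ¼ ln(1 − 2Q).
1 − 2P − Q = 0.8382, giving −½ ln(0.8382) = 0.088249.
1 − 2Q = 0.7992, giving −¼ ln(0.7992) = 0.056036.
d = 0.088249 + 0.056036 = 0.144285.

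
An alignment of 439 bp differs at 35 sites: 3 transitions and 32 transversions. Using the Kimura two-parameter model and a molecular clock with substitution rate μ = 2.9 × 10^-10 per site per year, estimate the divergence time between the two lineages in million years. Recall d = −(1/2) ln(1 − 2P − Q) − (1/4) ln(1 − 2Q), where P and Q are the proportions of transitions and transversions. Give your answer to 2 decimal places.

P = 3/439 ≈ 0.006834 and Q = 32/439 ≈ 0.072893.
Under the Kimura two-parameter model, d = −½ ln(1 − 2P − Q) − ¼ ln(1 − 2Q).
1 − 2P − Q = 0.913439, giving −½ ln(0.913439) = 0.045269.
1 − 2Q = 0.854214, giving −¼ ln(0.854214) = 0.039393.
d = 0.045269 + 0.039393 = 0.084662.
Under a molecular clock d = 2μt, so t = d/(2μ) = 0.084662 / (2 × 2.9 × 10^-10) = 145.97 million years.

145.97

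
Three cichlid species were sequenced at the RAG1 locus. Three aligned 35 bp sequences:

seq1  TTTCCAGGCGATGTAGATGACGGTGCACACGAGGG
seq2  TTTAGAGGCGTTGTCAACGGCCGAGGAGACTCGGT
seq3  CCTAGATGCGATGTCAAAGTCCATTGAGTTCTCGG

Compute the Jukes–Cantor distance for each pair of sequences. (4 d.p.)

seq1–seq2: 14/35 sites differ → p = 0.4, d = −0.75 ln(1 − 0.533333) = 0.571605 ≈ 0.5716.
seq1–seq3: 19/35 sites differ → p ≈ 0.542857, d = −0.75 ln(1 − 0.723809) = 0.964997 ≈ 0.9650.
seq2–seq3: 15/35 sites differ → p ≈ 0.428571, d = −0.75 ln(1 − 0.571428) = 0.635472 ≈ 0.6355.

d(seq1,seq2) = 0.5716, d(seq1,seq3) = 0.9650, d(seq2,seq3) = 0.6355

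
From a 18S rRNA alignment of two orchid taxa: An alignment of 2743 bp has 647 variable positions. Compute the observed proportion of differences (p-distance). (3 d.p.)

p = 647/2743 = 0.235873… ≈ 0.236 (to 3 d.p.).

0.236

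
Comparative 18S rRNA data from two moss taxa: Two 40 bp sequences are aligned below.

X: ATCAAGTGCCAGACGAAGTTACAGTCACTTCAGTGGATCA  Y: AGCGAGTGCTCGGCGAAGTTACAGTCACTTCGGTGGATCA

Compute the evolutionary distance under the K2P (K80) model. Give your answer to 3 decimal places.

0.170

Of 40 sites, 4 differences are transitions and 2 are transversions, so P = 4/40 = 0.1 and Q = 2/40 = 0.05.
Under the Kimura two-parameter model, d = −½ ln(1 − 2P − Q) − ¼ ln(1 − 2Q).
1 − 2P − Q = 0.75, giving −½ ln(0.75) = 0.143841.
1 − 2Q = 0.9, giving −¼ ln(0.9) = 0.026340.
d = 0.143841 + 0.026340 = 0.170181.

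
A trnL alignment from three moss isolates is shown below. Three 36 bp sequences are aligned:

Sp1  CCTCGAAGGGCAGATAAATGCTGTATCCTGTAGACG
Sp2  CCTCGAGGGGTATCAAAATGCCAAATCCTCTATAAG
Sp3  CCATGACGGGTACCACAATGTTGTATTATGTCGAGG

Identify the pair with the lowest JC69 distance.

Sp1–Sp2: 11/36 differ, p = 0.306, d = 0.392.
Sp1–Sp3: 13/36 differ, p = 0.361, d = 0.493.
Sp2–Sp3: 15/36 differ, p = 0.417, d = 0.608.
The smallest distance is between Sp1 and Sp2.

Sp1 and Sp2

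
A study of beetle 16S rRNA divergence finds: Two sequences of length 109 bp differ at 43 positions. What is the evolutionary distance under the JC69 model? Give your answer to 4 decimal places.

0.5599

p = 43/109 ≈ 0.394495.
d = −(3/4) ln(1 − 4p/3) = −0.75 ln(1 − 0.525993) = −0.75 ln(0.474007)
  = −0.75 × (-0.746533) = 0.559900 substitutions/site.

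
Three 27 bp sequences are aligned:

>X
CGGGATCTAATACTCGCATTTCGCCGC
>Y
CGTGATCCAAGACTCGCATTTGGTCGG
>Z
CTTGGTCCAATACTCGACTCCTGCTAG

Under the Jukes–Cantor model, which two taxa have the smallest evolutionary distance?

X and Y

X–Y: 6/27 differ, p = 0.222, d = 0.264.
X–Z: 12/27 differ, p = 0.444, d = 0.673.
Y–Z: 11/27 differ, p = 0.407, d = 0.588.
The smallest distance is between X and Y.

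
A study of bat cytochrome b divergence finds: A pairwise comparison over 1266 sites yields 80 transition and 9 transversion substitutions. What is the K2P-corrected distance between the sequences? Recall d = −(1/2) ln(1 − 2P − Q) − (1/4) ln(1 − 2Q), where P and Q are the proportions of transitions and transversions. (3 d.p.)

P = 80/1266 ≈ 0.063191 and Q = 9/1266 ≈ 0.007109.
Under the Kimura two-parameter model, d = −½ ln(1 − 2P − Q) − ¼ ln(1 − 2Q).
1 − 2P − Q = 0.866509, giving −½ ln(0.866509) = 0.071641.
1 − 2Q = 0.985782, giving −¼ ln(0.985782) = 0.003580.
d = 0.071641 + 0.003580 = 0.075221.

0.075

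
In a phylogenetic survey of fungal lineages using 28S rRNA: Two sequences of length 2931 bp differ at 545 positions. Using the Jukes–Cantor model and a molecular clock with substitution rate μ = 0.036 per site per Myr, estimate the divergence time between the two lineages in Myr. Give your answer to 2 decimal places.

2.97

p = 545/2931 ≈ 0.185943.
d = −(3/4) ln(1 − 4p/3) = −0.75 ln(1 − 0.247924) = −0.75 ln(0.752076)
  = −0.75 × (-0.284918) = 0.213689 substitutions/site.
Under a molecular clock d = 2μt, so t = d/(2μ) = 0.213689 / (2 × 0.036) = 2.97 Myr.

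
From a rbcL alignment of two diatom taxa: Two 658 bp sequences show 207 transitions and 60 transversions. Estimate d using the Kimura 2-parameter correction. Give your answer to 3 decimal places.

P = 207/658 ≈ 0.31459 and Q = 60/658 ≈ 0.091185.
Under the Kimura two-parameter model, d = −½ ln(1 − 2P − Q) − ¼ ln(1 − 2Q).
1 − 2P − Q = 0.279635, giving −½ ln(0.279635) = 0.637135.
1 − 2Q = 0.81763, giving −¼ ln(0.81763) = 0.050336.
d = 0.637135 + 0.050336 = 0.687471.

0.687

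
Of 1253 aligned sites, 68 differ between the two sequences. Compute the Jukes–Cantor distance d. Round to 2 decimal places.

0.06

p = 68/1253 ≈ 0.05427.
d = −(3/4) ln(1 − 4p/3) = −0.75 ln(1 − 0.07236) = −0.75 ln(0.92764)
  = −0.75 × (-0.075112) = 0.056334 substitutions/site.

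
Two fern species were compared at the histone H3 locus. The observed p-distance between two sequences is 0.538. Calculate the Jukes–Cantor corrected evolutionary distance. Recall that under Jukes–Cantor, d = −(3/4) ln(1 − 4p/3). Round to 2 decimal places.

d = −(3/4) ln(1 − 4p/3) = −0.75 ln(1 − 0.717333) = −0.75 ln(0.282667)
  = −0.75 × (-1.263486) = 0.947615 substitutions/site.

0.95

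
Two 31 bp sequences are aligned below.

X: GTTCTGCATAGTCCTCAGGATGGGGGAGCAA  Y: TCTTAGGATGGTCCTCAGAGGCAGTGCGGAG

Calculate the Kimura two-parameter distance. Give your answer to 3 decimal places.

Of 31 sites, 7 differences are transitions and 8 are transversions, so P = 7/31 ≈ 0.225806 and Q = 8/31 ≈ 0.258065.
Under the Kimura two-parameter model, d = −½ ln(1 − 2P − Q) − ¼ ln(1 − 2Q).
1 − 2P − Q = 0.290323, giving −½ ln(0.290323) = 0.618381.
1 − 2Q = 0.48387, giving −¼ ln(0.48387) = 0.181485.
d = 0.618381 + 0.181485 = 0.799866.

0.800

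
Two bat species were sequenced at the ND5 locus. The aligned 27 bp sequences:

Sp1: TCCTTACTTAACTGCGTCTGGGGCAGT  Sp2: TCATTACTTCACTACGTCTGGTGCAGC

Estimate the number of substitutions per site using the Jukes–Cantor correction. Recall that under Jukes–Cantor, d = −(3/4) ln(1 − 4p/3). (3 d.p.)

The sequences differ at 5 of 27 sites (3, 10, 14, 22, 27), so p = 5/27 ≈ 0.185185.
d = −(3/4) ln(1 − 4p/3) = −0.75 ln(1 − 0.246913) = −0.75 ln(0.753087)
  = −0.75 × (-0.283575) = 0.212681 substitutions/site.

0.213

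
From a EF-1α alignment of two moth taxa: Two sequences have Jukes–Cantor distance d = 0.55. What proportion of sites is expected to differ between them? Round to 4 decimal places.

0.3898

p = (3/4)(1 − e^(−4d/3)) = 0.75 × (1 − e^(-0.733333)) = 0.75 × (1 − 0.480305) = 0.389771.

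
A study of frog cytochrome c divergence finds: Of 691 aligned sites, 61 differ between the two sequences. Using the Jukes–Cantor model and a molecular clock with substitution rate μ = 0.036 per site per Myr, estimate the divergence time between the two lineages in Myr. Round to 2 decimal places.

1.30

p = 61/691 ≈ 0.088278.
d = −(3/4) ln(1 − 4p/3) = −0.75 ln(1 − 0.117704) = −0.75 ln(0.882296)
  = −0.75 × (-0.125228) = 0.093921 substitutions/site.
Under a molecular clock d = 2μt, so t = d/(2μ) = 0.093921 / (2 × 0.036) = 1.30 Myr.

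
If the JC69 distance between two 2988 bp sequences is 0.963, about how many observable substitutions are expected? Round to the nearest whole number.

Invert JC69: p = (3/4)(1 − e^(−4d/3)) = 0.75 × (1 − e^(-1.284)) = 0.75 × (1 − 0.276927) = 0.542305.
Expected differing sites = pL ≈ 0.542305 × 2988 = 1620.40734 ≈ 1620.

1620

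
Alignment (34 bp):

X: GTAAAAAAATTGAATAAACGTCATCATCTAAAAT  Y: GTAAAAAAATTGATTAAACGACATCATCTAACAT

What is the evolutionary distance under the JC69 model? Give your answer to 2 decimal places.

0.09

The sequences differ at 3 of 34 sites (14, 21, 32), so p = 3/34 ≈ 0.088235.
d = −(3/4) ln(1 − 4p/3) = −0.75 ln(1 − 0.117647) = −0.75 ln(0.882353)
  = −0.75 × (-0.125163) = 0.093872 substitutions/site.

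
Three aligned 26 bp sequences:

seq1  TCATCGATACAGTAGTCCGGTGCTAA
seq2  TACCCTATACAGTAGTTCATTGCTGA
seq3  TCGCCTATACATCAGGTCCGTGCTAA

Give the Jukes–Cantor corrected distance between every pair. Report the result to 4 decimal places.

seq1–seq2: 8/26 sites differ → p ≈ 0.307692, d = −0.75 ln(1 − 0.410256) = 0.396050 ≈ 0.3961.
seq1–seq3: 8/26 sites differ → p ≈ 0.307692, d = −0.75 ln(1 − 0.410256) = 0.396050 ≈ 0.3961.
seq2–seq3: 8/26 sites differ → p ≈ 0.307692, d = −0.75 ln(1 − 0.410256) = 0.396050 ≈ 0.3961.

d(seq1,seq2) = 0.3961, d(seq1,seq3) = 0.3961, d(seq2,seq3) = 0.3961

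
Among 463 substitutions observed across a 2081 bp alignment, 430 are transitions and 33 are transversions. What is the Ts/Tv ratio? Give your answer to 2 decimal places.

13.03

R = 430/33 = 13.030303… ≈ 13.03 (to 2 d.p.).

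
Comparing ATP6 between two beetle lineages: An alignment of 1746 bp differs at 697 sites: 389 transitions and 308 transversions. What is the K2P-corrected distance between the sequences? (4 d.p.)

0.5952

P = 389/1746 ≈ 0.222795 and Q = 308/1746 ≈ 0.176403.
Under the Kimura two-parameter model, d = −½ ln(1 − 2P − Q) − ¼ ln(1 − 2Q).
1 − 2P − Q = 0.378007, giving −½ ln(0.378007) = 0.486421.
1 − 2Q = 0.647194, giving −¼ ln(0.647194) = 0.108777.
d = 0.486421 + 0.108777 = 0.595198.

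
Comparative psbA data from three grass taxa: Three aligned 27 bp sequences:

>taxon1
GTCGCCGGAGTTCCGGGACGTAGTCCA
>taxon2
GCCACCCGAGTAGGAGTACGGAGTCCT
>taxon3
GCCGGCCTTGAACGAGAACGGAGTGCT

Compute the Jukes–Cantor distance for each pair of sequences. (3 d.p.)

taxon1–taxon2: 10/27 sites differ → p ≈ 0.37037, d = −0.75 ln(1 − 0.493827) = 0.510658 ≈ 0.511.
taxon1–taxon3: 13/27 sites differ → p ≈ 0.481481, d = −0.75 ln(1 − 0.641975) = 0.770364 ≈ 0.770.
taxon2–taxon3: 8/27 sites differ → p ≈ 0.296296, d = −0.75 ln(1 − 0.395061) = 0.376971 ≈ 0.377.

d(taxon1,taxon2) = 0.511, d(taxon1,taxon3) = 0.770, d(taxon2,taxon3) = 0.377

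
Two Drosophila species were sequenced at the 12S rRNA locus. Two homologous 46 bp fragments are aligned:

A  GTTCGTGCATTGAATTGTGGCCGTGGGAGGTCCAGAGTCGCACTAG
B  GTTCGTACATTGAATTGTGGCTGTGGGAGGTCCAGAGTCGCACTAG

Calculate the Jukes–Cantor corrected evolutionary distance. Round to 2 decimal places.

The sequences differ at 2 of 46 sites (7, 22), so p = 2/46 ≈ 0.043478.
d = −(3/4) ln(1 − 4p/3) = −0.75 ln(1 − 0.057971) = −0.75 ln(0.942029)
  = −0.75 × (-0.059719) = 0.044789 substitutions/site.

0.04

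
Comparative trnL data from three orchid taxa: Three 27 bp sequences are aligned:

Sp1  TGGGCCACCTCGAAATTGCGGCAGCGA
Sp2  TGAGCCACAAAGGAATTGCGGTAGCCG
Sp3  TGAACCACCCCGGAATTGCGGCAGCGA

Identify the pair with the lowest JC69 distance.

Sp1 and Sp3

Sp1–Sp2: 8/27 differ, p = 0.296, d = 0.377.
Sp1–Sp3: 4/27 differ, p = 0.148, d = 0.165.
Sp2–Sp3: 7/27 differ, p = 0.259, d = 0.318.
The smallest distance is between Sp1 and Sp3.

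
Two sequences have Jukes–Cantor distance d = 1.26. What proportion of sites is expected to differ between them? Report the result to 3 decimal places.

p = (3/4)(1 − e^(−4d/3)) = 0.75 × (1 − e^(-1.68)) = 0.75 × (1 − 0.186374) = 0.610220.

0.610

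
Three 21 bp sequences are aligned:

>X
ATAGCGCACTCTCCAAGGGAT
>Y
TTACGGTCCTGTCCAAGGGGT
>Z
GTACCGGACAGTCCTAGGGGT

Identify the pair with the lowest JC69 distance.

Y and Z

X–Y: 7/21 differ, p = 0.333, d = 0.441.
X–Z: 7/21 differ, p = 0.333, d = 0.441.
Y–Z: 6/21 differ, p = 0.286, d = 0.360.
The smallest distance is between Y and Z.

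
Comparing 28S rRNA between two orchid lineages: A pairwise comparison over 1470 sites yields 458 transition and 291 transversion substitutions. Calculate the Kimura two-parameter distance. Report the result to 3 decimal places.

0.986

P = 458/1470 ≈ 0.311565 and Q = 291/1470 ≈ 0.197959.
Under the Kimura two-parameter model, d = −½ ln(1 − 2P − Q) − ¼ ln(1 − 2Q).
1 − 2P − Q = 0.178911, giving −½ ln(0.178911) = 0.860433.
1 − 2Q = 0.604082, giving −¼ ln(0.604082) = 0.126011.
d = 0.860433 + 0.126011 = 0.986444.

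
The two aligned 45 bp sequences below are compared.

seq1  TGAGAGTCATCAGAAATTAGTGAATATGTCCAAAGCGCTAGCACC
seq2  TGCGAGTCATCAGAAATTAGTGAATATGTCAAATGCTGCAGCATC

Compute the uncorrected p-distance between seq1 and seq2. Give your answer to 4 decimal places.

0.1556

The sequences differ at 7 of 45 positions (sites 3, 31, 34, 37, 38, 39, 44).
p = 7/45 = 0.155555… ≈ 0.1556 (to 4 d.p.).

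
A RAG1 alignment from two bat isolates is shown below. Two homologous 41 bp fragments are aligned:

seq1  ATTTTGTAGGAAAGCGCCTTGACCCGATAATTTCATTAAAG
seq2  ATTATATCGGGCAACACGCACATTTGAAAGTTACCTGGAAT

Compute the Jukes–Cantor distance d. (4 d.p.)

0.8615

The sequences differ at 21 of 41 sites, so p = 21/41 ≈ 0.512195.
d = −(3/4) ln(1 − 4p/3) = −0.75 ln(1 − 0.682927) = −0.75 ln(0.317073)
  = −0.75 × (-1.148623) = 0.861467 substitutions/site.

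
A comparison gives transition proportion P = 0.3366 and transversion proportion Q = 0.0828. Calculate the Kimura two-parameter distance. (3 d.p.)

Under the Kimura two-parameter model, d = −½ ln(1 − 2P − Q) − ¼ ln(1 − 2Q).
1 − 2P − Q = 0.244, giving −½ ln(0.244) = 0.705294.
1 − 2Q = 0.8344, giving −¼ ln(0.8344) = 0.045261.
d = 0.705294 + 0.045261 = 0.750555.

0.751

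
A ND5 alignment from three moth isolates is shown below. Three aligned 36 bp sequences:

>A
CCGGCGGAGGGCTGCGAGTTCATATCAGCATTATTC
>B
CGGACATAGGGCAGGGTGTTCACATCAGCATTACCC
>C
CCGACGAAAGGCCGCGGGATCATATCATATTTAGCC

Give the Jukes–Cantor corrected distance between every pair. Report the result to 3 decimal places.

d(A,B) = 0.347, d(A,C) = 0.392, d(B,C) = 0.493

A–B: 10/36 sites differ → p ≈ 0.277778, d = −0.75 ln(1 − 0.370371) = 0.346968 ≈ 0.347.
A–C: 11/36 sites differ → p ≈ 0.305556, d = −0.75 ln(1 − 0.407408) = 0.392437 ≈ 0.392.
B–C: 13/36 sites differ → p ≈ 0.361111, d = −0.75 ln(1 − 0.481481) = 0.492584 ≈ 0.493.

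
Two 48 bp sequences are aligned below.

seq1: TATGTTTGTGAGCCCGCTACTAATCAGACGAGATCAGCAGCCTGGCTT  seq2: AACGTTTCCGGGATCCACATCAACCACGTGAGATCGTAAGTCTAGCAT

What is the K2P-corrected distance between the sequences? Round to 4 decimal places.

0.7706

Of 48 sites, 13 differences are transitions and 9 are transversions, so P = 13/48 ≈ 0.270833 and Q = 9/48 = 0.1875.
Under the Kimura two-parameter model, d = −½ ln(1 − 2P − Q) − ¼ ln(1 − 2Q).
1 − 2P − Q = 0.270834, giving −½ ln(0.270834) = 0.653125.
1 − 2Q = 0.625, giving −¼ ln(0.625) = 0.117501.
d = 0.653125 + 0.117501 = 0.770626.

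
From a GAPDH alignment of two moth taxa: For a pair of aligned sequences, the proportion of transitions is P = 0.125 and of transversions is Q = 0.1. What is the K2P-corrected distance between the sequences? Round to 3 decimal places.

0.271

Under the Kimura two-parameter model, d = −½ ln(1 − 2P − Q) − ¼ ln(1 − 2Q).
1 − 2P − Q = 0.65, giving −½ ln(0.65) = 0.215391.
1 − 2Q = 0.8, giving −¼ ln(0.8) = 0.055786.
d = 0.215391 + 0.055786 = 0.271177.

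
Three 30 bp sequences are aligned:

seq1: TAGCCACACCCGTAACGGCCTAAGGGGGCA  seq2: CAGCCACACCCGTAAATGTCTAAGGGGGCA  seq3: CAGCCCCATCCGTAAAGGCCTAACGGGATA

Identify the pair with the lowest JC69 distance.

seq1 and seq2

seq1–seq2: 4/30 differ, p = 0.133, d = 0.147.
seq1–seq3: 7/30 differ, p = 0.233, d = 0.280.
seq2–seq3: 7/30 differ, p = 0.233, d = 0.280.
The smallest distance is between seq1 and seq2.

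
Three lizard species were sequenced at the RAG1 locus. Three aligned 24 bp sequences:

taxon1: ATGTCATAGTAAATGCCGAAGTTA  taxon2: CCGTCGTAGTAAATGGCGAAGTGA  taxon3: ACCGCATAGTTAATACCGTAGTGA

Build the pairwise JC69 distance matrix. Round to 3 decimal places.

d(taxon1,taxon2) = 0.244, d(taxon1,taxon3) = 0.369, d(taxon2,taxon3) = 0.441

taxon1–taxon2: 5/24 sites differ → p ≈ 0.208333, d = −0.75 ln(1 − 0.277777) = 0.244066 ≈ 0.244.
taxon1–taxon3: 7/24 sites differ → p ≈ 0.291667, d = −0.75 ln(1 − 0.388889) = 0.369358 ≈ 0.369.
taxon2–taxon3: 8/24 sites differ → p ≈ 0.333333, d = −0.75 ln(1 − 0.444444) = 0.440839 ≈ 0.441.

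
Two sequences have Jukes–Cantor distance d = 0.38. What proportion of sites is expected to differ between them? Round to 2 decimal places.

0.30

p = (3/4)(1 − e^(−4d/3)) = 0.75 × (1 − e^(-0.506667)) = 0.75 × (1 − 0.602500) = 0.298125.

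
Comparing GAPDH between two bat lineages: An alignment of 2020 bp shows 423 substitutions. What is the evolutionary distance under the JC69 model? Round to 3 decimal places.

p = 423/2020 ≈ 0.209406.
d = −(3/4) ln(1 − 4p/3) = −0.75 ln(1 − 0.279208) = −0.75 ln(0.720792)
  = −0.75 × (-0.327405) = 0.245554 substitutions/site.

0.246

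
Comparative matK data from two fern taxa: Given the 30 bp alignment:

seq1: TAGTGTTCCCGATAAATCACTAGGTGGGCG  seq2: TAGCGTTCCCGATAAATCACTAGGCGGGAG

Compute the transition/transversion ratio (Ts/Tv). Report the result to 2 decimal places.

Transitions are A↔G and C↔T; transversions are all other mismatches.
Transitions: 2. Transversions: 1.
R = 2/1 = 2.00.

2.00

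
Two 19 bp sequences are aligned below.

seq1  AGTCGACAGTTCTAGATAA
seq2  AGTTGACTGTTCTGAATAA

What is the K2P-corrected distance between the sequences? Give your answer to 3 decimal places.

Of 19 sites, 3 differences are transitions and 1 are transversions, so P = 3/19 ≈ 0.157895 and Q = 1/19 ≈ 0.052632.
Under the Kimura two-parameter model, d = −½ ln(1 − 2P − Q) − ¼ ln(1 − 2Q).
1 − 2P − Q = 0.631578, giving −½ ln(0.631578) = 0.229767.
1 − 2Q = 0.894736, giving −¼ ln(0.894736) = 0.027807.
d = 0.229767 + 0.027807 = 0.257574.

0.258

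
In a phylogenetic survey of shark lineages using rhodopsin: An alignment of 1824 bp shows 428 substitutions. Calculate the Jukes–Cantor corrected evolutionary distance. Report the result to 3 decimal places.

p = 428/1824 ≈ 0.234649.
d = −(3/4) ln(1 − 4p/3) = −0.75 ln(1 − 0.312865) = −0.75 ln(0.687135)
  = −0.75 × (-0.375224) = 0.281418 substitutions/site.

0.281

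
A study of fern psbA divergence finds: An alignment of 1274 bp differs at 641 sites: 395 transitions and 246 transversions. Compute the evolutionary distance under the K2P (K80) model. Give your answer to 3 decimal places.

P = 395/1274 ≈ 0.310047 and Q = 246/1274 ≈ 0.193093.
Under the Kimura two-parameter model, d = −½ ln(1 − 2P − Q) − ¼ ln(1 − 2Q).
1 − 2P − Q = 0.186813, giving −½ ln(0.186813) = 0.838824.
1 − 2Q = 0.613814, giving −¼ ln(0.613814) = 0.122016.
d = 0.838824 + 0.122016 = 0.960840.

0.961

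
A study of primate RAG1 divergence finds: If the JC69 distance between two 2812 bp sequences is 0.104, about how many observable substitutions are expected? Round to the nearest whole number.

273

Invert JC69: p = (3/4)(1 − e^(−4d/3)) = 0.75 × (1 − e^(-0.138667)) = 0.75 × (1 − 0.870518) = 0.097112.
Expected differing sites = pL ≈ 0.097112 × 2812 = 273.078944 ≈ 273.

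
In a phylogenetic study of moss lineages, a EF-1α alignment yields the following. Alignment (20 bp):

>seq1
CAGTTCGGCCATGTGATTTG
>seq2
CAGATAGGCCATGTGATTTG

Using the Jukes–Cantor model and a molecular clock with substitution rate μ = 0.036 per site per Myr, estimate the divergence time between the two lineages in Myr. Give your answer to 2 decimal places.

The sequences differ at 2 of 20 sites (4, 6), so p = 2/20 = 0.1.
d = −(3/4) ln(1 − 4p/3) = −0.75 ln(1 − 0.133333) = −0.75 ln(0.866667)
  = −0.75 × (-0.143100) = 0.107325 substitutions/site.
Under a molecular clock d = 2μt, so t = d/(2μ) = 0.107325 / (2 × 0.036) = 1.49 Myr.

1.49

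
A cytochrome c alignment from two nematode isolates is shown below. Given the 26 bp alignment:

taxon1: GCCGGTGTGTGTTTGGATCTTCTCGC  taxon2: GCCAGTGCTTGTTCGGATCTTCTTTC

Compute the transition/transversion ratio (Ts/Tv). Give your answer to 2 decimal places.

2.00

Transitions are A↔G and C↔T; transversions are all other mismatches.
Transitions: 4. Transversions: 2.
R = 4/2 = 2.00.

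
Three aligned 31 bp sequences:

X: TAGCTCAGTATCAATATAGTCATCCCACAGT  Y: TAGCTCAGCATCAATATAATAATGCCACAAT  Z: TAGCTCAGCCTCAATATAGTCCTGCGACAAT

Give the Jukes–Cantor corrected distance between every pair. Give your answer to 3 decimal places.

X–Y: 5/31 sites differ → p ≈ 0.16129, d = −0.75 ln(1 − 0.215053) = 0.181604 ≈ 0.182.
X–Z: 6/31 sites differ → p ≈ 0.193548, d = −0.75 ln(1 − 0.258064) = 0.223869 ≈ 0.224.
Y–Z: 5/31 sites differ → p ≈ 0.16129, d = −0.75 ln(1 − 0.215053) = 0.181604 ≈ 0.182.

d(X,Y) = 0.182, d(X,Z) = 0.224, d(Y,Z) = 0.182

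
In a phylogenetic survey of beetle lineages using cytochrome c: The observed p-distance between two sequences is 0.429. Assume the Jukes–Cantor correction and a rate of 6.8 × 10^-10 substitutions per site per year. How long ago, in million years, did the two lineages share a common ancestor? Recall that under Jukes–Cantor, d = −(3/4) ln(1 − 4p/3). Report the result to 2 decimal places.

d = −(3/4) ln(1 − 4p/3) = −0.75 ln(1 − 0.572) = −0.75 ln(0.428)
  = −0.75 × (-0.848632) = 0.636474 substitutions/site.
Under a molecular clock d = 2μt, so t = d/(2μ) = 0.636474 / (2 × 6.8 × 10^-10) = 468.00 million years.

468.00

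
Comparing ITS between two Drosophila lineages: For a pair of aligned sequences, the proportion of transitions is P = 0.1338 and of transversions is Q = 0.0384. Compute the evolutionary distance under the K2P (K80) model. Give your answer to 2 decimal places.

Under the Kimura two-parameter model, d = −½ ln(1 − 2P − Q) − ¼ ln(1 − 2Q).
1 − 2P − Q = 0.694, giving −½ ln(0.694) = 0.182642.
1 − 2Q = 0.9232, giving −¼ ln(0.9232) = 0.019977.
d = 0.182642 + 0.019977 = 0.202619.

0.20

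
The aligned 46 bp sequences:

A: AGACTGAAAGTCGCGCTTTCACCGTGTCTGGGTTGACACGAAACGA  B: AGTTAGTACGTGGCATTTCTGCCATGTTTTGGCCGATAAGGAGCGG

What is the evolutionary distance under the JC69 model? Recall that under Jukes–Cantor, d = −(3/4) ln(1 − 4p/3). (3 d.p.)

0.704

The sequences differ at 21 of 46 sites, so p = 21/46 ≈ 0.456522.
d = −(3/4) ln(1 − 4p/3) = −0.75 ln(1 − 0.608696) = −0.75 ln(0.391304)
  = −0.75 × (-0.938271) = 0.703703 substitutions/site.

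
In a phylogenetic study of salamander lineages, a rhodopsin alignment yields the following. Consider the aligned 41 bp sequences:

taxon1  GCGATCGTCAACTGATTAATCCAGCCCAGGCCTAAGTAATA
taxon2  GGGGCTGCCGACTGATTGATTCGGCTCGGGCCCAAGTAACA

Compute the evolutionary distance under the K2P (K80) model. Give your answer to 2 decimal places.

0.48

Of 41 sites, 12 differences are transitions and 1 are transversions, so P = 12/41 ≈ 0.292683 and Q = 1/41 ≈ 0.02439.
Under the Kimura two-parameter model, d = −½ ln(1 − 2P − Q) − ¼ ln(1 − 2Q).
1 − 2P − Q = 0.390244, giving −½ ln(0.390244) = 0.470492.
1 − 2Q = 0.95122, giving −¼ ln(0.95122) = 0.012502.
d = 0.470492 + 0.012502 = 0.482994.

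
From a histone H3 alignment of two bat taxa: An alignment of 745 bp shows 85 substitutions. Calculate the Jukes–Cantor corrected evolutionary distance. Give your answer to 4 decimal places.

p = 85/745 ≈ 0.114094.
d = −(3/4) ln(1 − 4p/3) = −0.75 ln(1 − 0.152125) = −0.75 ln(0.847875)
  = −0.75 × (-0.165022) = 0.123767 substitutions/site.

0.1238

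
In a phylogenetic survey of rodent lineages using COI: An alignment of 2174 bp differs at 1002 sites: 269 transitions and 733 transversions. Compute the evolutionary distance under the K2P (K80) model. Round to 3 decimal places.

0.720

P = 269/2174 ≈ 0.123735 and Q = 733/2174 ≈ 0.337167.
Under the Kimura two-parameter model, d = −½ ln(1 − 2P − Q) − ¼ ln(1 − 2Q).
1 − 2P − Q = 0.415363, giving −½ ln(0.415363) = 0.439301.
1 − 2Q = 0.325666, giving −¼ ln(0.325666) = 0.280471.
d = 0.439301 + 0.280471 = 0.719772.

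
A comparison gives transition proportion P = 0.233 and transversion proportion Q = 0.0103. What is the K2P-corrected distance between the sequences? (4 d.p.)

0.3286

Under the Kimura two-parameter model, d = −½ ln(1 − 2P − Q) − ¼ ln(1 − 2Q).
1 − 2P − Q = 0.5237, giving −½ ln(0.5237) = 0.323418.
1 − 2Q = 0.9794, giving −¼ ln(0.9794) = 0.005204.
d = 0.323418 + 0.005204 = 0.328622.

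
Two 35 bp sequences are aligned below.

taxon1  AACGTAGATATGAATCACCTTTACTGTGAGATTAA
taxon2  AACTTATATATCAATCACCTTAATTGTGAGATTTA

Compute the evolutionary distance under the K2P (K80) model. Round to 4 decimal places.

0.1957

Of 35 sites, 1 differences are transitions and 5 are transversions, so P = 1/35 ≈ 0.028571 and Q = 5/35 ≈ 0.142857.
Under the Kimura two-parameter model, d = −½ ln(1 − 2P − Q) − ¼ ln(1 − 2Q).
1 − 2P − Q = 0.800001, giving −½ ln(0.800001) = 0.111571.
1 − 2Q = 0.714286, giving −¼ ln(0.714286) = 0.084118.
d = 0.111571 + 0.084118 = 0.195689.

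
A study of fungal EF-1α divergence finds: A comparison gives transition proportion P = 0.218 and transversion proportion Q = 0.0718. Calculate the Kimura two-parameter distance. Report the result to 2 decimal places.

Under the Kimura two-parameter model, d = −½ ln(1 − 2P − Q) − ¼ ln(1 − 2Q).
1 − 2P − Q = 0.4922, giving −½ ln(0.4922) = 0.354435.
1 − 2Q = 0.8564, giving −¼ ln(0.8564) = 0.038754.
d = 0.354435 + 0.038754 = 0.393189.

0.39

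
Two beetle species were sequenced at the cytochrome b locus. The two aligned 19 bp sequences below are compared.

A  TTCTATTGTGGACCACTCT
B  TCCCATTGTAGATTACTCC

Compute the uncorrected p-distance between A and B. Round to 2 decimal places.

0.32

The sequences differ at 6 of 19 positions (sites 2, 4, 10, 13, 14, 19).
p = 6/19 = 0.315789… ≈ 0.32 (to 2 d.p.).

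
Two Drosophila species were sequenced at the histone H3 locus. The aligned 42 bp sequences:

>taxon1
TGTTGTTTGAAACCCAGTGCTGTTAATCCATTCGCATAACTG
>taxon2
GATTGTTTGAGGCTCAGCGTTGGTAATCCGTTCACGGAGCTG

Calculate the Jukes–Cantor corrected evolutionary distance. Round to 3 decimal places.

The sequences differ at 13 of 42 sites, so p = 13/42 ≈ 0.309524.
d = −(3/4) ln(1 − 4p/3) = −0.75 ln(1 − 0.412699) = −0.75 ln(0.587301)
  = −0.75 × (-0.532218) = 0.399164 substitutions/site.

0.399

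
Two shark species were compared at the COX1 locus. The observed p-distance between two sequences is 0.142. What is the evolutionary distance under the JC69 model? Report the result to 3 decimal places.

d = −(3/4) ln(1 − 4p/3) = −0.75 ln(1 − 0.189333) = −0.75 ln(0.810667)
  = −0.75 × (-0.209898) = 0.157424 substitutions/site.

0.157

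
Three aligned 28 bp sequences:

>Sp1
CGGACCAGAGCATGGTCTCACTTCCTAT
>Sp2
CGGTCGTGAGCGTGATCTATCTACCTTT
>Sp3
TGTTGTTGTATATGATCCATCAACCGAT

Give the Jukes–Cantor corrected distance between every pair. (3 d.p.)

d(Sp1,Sp2) = 0.420, d(Sp1,Sp3) = 1.076, d(Sp2,Sp3) = 0.635

Sp1–Sp2: 9/28 sites differ → p ≈ 0.321429, d = −0.75 ln(1 − 0.428572) = 0.419713 ≈ 0.420.
Sp1–Sp3: 16/28 sites differ → p ≈ 0.571429, d = −0.75 ln(1 − 0.761905) = 1.076314 ≈ 1.076.
Sp2–Sp3: 12/28 sites differ → p ≈ 0.428571, d = −0.75 ln(1 − 0.571428) = 0.635472 ≈ 0.635.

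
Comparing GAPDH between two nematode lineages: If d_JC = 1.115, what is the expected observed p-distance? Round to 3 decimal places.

0.580

p = (3/4)(1 − e^(−4d/3)) = 0.75 × (1 − e^(-1.486667)) = 0.75 × (1 − 0.226125) = 0.580406.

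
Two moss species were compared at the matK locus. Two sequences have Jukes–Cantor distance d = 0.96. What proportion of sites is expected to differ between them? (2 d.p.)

0.54

p = (3/4)(1 − e^(−4d/3)) = 0.75 × (1 − e^(-1.28)) = 0.75 × (1 − 0.278037) = 0.541472.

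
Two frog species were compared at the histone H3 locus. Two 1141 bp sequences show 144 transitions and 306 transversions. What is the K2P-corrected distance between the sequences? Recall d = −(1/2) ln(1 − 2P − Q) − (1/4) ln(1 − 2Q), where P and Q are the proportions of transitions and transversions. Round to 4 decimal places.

P = 144/1141 ≈ 0.126205 and Q = 306/1141 ≈ 0.268186.
Under the Kimura two-parameter model, d = −½ ln(1 − 2P − Q) − ¼ ln(1 − 2Q).
1 − 2P − Q = 0.479404, giving −½ ln(0.479404) = 0.367606.
1 − 2Q = 0.463628, giving −¼ ln(0.463628) = 0.192168.
d = 0.367606 + 0.192168 = 0.559774.

0.5598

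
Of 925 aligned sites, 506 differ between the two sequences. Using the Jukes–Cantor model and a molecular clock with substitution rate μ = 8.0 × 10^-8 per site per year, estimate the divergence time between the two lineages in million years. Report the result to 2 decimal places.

p = 506/925 ≈ 0.547027.
d = −(3/4) ln(1 − 4p/3) = −0.75 ln(1 − 0.729369) = −0.75 ln(0.270631)
  = −0.75 × (-1.306999) = 0.980249 substitutions/site.
Under a molecular clock d = 2μt, so t = d/(2μ) = 0.980249 / (2 × 8.0 × 10^-8) = 6.13 million years.

6.13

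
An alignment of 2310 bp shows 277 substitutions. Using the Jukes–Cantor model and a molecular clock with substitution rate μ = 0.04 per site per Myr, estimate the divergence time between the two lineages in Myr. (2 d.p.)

p = 277/2310 ≈ 0.119913.
d = −(3/4) ln(1 − 4p/3) = −0.75 ln(1 − 0.159884) = −0.75 ln(0.840116)
  = −0.75 × (-0.174215) = 0.130661 substitutions/site.
Under a molecular clock d = 2μt, so t = d/(2μ) = 0.130661 / (2 × 0.04) = 1.63 Myr.

1.63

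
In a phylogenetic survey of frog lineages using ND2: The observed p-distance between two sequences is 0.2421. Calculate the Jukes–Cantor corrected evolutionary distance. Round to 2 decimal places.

d = −(3/4) ln(1 − 4p/3) = −0.75 ln(1 − 0.3228) = −0.75 ln(0.6772)
  = −0.75 × (-0.389789) = 0.292342 substitutions/site.

0.29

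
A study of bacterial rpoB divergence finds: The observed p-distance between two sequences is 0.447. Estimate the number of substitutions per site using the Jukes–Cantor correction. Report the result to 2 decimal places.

d = −(3/4) ln(1 − 4p/3) = −0.75 ln(1 − 0.596) = −0.75 ln(0.404)
  = −0.75 × (-0.906340) = 0.679755 substitutions/site.

0.68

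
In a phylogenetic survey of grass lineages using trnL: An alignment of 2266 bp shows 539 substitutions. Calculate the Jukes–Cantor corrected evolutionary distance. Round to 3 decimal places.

p = 539/2266 ≈ 0.237864.
d = −(3/4) ln(1 − 4p/3) = −0.75 ln(1 − 0.317152) = −0.75 ln(0.682848)
  = −0.75 × (-0.381483) = 0.286112 substitutions/site.

0.286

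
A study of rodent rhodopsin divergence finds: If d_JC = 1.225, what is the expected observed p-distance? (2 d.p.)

p = (3/4)(1 − e^(−4d/3)) = 0.75 × (1 − e^(-1.633333)) = 0.75 × (1 − 0.195278) = 0.603542.

0.60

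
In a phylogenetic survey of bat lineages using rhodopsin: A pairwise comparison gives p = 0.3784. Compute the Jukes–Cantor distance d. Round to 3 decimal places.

d = −(3/4) ln(1 − 4p/3) = −0.75 ln(1 − 0.504533) = −0.75 ln(0.495467)
  = −0.75 × (-0.702255) = 0.526691 substitutions/site.

0.527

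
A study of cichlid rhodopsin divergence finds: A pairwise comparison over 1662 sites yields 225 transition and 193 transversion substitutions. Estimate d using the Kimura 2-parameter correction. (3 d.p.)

0.311

P = 225/1662 ≈ 0.135379 and Q = 193/1662 ≈ 0.116125.
Under the Kimura two-parameter model, d = −½ ln(1 − 2P − Q) − ¼ ln(1 − 2Q).
1 − 2P − Q = 0.613117, giving −½ ln(0.613117) = 0.244600.
1 − 2Q = 0.76775, giving −¼ ln(0.76775) = 0.066073.
d = 0.244600 + 0.066073 = 0.310673.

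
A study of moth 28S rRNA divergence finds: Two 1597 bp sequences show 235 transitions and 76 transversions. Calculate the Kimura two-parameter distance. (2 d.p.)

0.23

P = 235/1597 ≈ 0.147151 and Q = 76/1597 ≈ 0.047589.
Under the Kimura two-parameter model, d = −½ ln(1 − 2P − Q) − ¼ ln(1 − 2Q).
1 − 2P − Q = 0.658109, giving −½ ln(0.658109) = 0.209192.
1 − 2Q = 0.904822, giving −¼ ln(0.904822) = 0.025004.
d = 0.209192 + 0.025004 = 0.234196.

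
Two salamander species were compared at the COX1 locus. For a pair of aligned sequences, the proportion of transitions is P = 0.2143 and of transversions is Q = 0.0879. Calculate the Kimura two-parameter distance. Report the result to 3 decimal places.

Under the Kimura two-parameter model, d = −½ ln(1 − 2P − Q) − ¼ ln(1 − 2Q).
1 − 2P − Q = 0.4835, giving −½ ln(0.4835) = 0.363352.
1 − 2Q = 0.8242, giving −¼ ln(0.8242) = 0.048336.
d = 0.363352 + 0.048336 = 0.411688.

0.412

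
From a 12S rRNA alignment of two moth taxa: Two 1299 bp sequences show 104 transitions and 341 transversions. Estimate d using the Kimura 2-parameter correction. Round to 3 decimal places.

P = 104/1299 ≈ 0.080062 and Q = 341/1299 ≈ 0.26251.
Under the Kimura two-parameter model, d = −½ ln(1 − 2P − Q) − ¼ ln(1 − 2Q).
1 − 2P − Q = 0.577366, giving −½ ln(0.577366) = 0.274639.
1 − 2Q = 0.47498, giving −¼ ln(0.47498) = 0.186121.
d = 0.274639 + 0.186121 = 0.460760.

0.461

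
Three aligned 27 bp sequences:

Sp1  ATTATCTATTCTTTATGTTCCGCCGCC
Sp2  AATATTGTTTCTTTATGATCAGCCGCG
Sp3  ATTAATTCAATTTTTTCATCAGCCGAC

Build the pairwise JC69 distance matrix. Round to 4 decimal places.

d(Sp1,Sp2) = 0.3181, d(Sp1,Sp3) = 0.5876, d(Sp2,Sp3) = 0.5876

Sp1–Sp2: 7/27 sites differ → p ≈ 0.259259, d = −0.75 ln(1 − 0.345679) = 0.318118 ≈ 0.3181.
Sp1–Sp3: 11/27 sites differ → p ≈ 0.407407, d = −0.75 ln(1 − 0.543209) = 0.587647 ≈ 0.5876.
Sp2–Sp3: 11/27 sites differ → p ≈ 0.407407, d = −0.75 ln(1 − 0.543209) = 0.587647 ≈ 0.5876.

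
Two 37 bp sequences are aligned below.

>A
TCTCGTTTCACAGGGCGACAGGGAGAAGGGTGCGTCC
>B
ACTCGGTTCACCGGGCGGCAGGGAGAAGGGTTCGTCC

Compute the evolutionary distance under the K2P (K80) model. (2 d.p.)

0.15

Of 37 sites, 1 differences are transitions and 4 are transversions, so P = 1/37 ≈ 0.027027 and Q = 4/37 ≈ 0.108108.
Under the Kimura two-parameter model, d = −½ ln(1 − 2P − Q) − ¼ ln(1 − 2Q).
1 − 2P − Q = 0.837838, giving −½ ln(0.837838) = 0.088465.
1 − 2Q = 0.783784, giving −¼ ln(0.783784) = 0.060905.
d = 0.088465 + 0.060905 = 0.149370.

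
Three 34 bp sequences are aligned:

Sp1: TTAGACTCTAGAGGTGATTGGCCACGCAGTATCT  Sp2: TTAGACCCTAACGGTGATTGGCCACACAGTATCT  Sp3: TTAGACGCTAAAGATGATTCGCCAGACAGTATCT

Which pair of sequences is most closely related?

Sp1 and Sp2

Sp1–Sp2: 4/34 differ, p = 0.118, d = 0.128.
Sp1–Sp3: 6/34 differ, p = 0.176, d = 0.201.
Sp2–Sp3: 5/34 differ, p = 0.147, d = 0.164.
The smallest distance is between Sp1 and Sp2.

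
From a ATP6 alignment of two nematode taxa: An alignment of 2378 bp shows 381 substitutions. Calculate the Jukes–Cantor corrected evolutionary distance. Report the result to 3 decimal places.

p = 381/2378 ≈ 0.160219.
d = −(3/4) ln(1 − 4p/3) = −0.75 ln(1 − 0.213625) = −0.75 ln(0.786375)
  = −0.75 × (-0.240322) = 0.180242 substitutions/site.

0.180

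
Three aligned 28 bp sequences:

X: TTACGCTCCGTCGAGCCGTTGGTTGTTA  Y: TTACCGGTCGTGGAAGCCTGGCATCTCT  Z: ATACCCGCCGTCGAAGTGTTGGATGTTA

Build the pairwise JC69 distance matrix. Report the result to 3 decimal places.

X–Y: 14/28 sites differ → p = 0.5, d = −0.75 ln(1 − 0.666667) = 0.823960 ≈ 0.824.
X–Z: 7/28 sites differ → p = 0.25, d = −0.75 ln(1 − 0.333333) = 0.304098 ≈ 0.304.
Y–Z: 11/28 sites differ → p ≈ 0.392857, d = −0.75 ln(1 − 0.523809) = 0.556452 ≈ 0.556.

d(X,Y) = 0.824, d(X,Z) = 0.304, d(Y,Z) = 0.556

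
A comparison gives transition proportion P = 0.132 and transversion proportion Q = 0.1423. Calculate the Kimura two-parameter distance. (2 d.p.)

Under the Kimura two-parameter model, d = −½ ln(1 − 2P − Q) − ¼ ln(1 − 2Q).
1 − 2P − Q = 0.5937, giving −½ ln(0.5937) = 0.260691.
1 − 2Q = 0.7154, giving −¼ ln(0.7154) = 0.083728.
d = 0.260691 + 0.083728 = 0.344419.

0.34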